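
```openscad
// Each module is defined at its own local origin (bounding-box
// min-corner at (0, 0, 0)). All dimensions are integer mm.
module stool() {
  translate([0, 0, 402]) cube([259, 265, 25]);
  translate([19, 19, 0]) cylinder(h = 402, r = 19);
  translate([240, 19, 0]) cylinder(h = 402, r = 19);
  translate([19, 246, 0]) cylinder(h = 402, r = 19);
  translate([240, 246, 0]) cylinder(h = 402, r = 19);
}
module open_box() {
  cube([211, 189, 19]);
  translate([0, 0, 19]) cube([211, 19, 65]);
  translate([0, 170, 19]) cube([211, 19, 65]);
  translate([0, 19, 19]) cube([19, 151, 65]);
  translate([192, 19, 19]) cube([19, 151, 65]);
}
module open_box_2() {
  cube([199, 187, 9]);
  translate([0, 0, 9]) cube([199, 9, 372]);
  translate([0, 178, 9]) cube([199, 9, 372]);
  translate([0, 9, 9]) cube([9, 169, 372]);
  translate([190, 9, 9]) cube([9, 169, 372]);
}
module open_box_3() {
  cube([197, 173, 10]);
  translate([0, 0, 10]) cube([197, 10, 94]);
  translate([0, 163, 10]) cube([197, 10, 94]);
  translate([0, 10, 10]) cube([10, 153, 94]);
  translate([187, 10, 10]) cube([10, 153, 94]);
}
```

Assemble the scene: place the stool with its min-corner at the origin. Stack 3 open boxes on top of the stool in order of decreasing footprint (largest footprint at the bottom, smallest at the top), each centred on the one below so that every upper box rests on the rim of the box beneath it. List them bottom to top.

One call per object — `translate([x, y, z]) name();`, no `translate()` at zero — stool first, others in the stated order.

stool();
translate([24, 38, 427]) open_box();
translate([30, 39, 511]) open_box_2();
translate([31, 46, 892]) open_box_3();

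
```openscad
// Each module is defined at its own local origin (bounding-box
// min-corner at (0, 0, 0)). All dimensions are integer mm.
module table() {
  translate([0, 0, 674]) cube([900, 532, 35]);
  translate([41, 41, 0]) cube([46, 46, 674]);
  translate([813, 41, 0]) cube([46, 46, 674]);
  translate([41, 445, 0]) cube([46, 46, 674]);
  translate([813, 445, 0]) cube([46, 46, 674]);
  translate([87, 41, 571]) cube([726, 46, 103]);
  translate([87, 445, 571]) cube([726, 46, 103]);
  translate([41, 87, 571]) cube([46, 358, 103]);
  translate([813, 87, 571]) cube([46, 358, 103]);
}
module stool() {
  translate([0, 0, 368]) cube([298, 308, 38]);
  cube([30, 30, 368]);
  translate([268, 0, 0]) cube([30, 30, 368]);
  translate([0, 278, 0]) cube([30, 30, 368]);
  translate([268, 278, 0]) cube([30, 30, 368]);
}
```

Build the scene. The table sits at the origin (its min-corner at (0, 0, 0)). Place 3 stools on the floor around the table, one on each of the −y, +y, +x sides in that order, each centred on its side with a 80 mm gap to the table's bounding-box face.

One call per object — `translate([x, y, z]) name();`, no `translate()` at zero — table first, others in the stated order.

table();
translate([301, -388, 0]) stool();
translate([301, 612, 0]) stool();
translate([980, 112, 0]) stool();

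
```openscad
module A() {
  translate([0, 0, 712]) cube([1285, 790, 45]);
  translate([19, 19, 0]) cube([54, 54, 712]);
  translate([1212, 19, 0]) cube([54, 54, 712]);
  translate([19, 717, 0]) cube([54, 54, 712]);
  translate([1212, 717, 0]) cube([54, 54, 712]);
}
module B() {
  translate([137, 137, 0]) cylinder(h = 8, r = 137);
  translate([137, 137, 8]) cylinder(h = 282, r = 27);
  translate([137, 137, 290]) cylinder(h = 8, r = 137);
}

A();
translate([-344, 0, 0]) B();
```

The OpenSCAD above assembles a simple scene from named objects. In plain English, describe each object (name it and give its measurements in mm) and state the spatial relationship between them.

A is a rectangular dining table. The top is 1285×790×45 mm with its upper surface at z = 757 mm. It stands on four 54×54 mm square legs, each inset 19 mm from the nearest pair of top edges, running from the floor to the underside of the top.

B is a spool: two coaxial disc flanges of radius 137 mm and thickness 8 mm, joined by a core cylinder of radius 27 mm and height 282 mm. The lower flange rests on z = 0 and the three cylinders share a vertical axis.

The spool is on the floor beside the table on its −x side.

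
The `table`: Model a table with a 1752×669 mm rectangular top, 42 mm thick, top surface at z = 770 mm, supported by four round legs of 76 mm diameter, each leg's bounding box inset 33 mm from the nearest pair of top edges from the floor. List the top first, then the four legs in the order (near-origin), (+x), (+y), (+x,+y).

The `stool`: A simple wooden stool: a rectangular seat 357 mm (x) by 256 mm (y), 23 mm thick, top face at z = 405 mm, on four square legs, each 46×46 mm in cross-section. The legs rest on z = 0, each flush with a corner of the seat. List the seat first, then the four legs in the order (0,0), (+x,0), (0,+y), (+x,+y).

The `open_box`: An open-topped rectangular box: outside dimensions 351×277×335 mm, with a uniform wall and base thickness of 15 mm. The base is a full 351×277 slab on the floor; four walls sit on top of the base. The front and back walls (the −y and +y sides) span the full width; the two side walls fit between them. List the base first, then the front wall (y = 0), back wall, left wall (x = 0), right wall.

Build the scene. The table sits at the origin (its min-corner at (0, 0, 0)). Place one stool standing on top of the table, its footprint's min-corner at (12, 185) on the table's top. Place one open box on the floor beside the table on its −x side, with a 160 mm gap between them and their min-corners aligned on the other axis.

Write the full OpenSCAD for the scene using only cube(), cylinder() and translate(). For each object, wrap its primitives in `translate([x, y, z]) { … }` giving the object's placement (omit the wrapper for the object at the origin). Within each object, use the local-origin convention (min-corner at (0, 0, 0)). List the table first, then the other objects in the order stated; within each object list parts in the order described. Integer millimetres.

translate([0, 0, 728]) cube([1752, 669, 42]);
translate([71, 71, 0]) cylinder(h = 728, r = 38);
translate([1681, 71, 0]) cylinder(h = 728, r = 38);
translate([71, 598, 0]) cylinder(h = 728, r = 38);
translate([1681, 598, 0]) cylinder(h = 728, r = 38);
translate([12, 185, 770]) {
  translate([0, 0, 382]) cube([357, 256, 23]);
  cube([46, 46, 382]);
  translate([311, 0, 0]) cube([46, 46, 382]);
  translate([0, 210, 0]) cube([46, 46, 382]);
  translate([311, 210, 0]) cube([46, 46, 382]);
}
translate([-511, 0, 0]) {
  cube([351, 277, 15]);
  translate([0, 0, 15]) cube([351, 15, 320]);
  translate([0, 262, 15]) cube([351, 15, 320]);
  translate([0, 15, 15]) cube([15, 247, 320]);
  translate([336, 15, 15]) cube([15, 247, 320]);
}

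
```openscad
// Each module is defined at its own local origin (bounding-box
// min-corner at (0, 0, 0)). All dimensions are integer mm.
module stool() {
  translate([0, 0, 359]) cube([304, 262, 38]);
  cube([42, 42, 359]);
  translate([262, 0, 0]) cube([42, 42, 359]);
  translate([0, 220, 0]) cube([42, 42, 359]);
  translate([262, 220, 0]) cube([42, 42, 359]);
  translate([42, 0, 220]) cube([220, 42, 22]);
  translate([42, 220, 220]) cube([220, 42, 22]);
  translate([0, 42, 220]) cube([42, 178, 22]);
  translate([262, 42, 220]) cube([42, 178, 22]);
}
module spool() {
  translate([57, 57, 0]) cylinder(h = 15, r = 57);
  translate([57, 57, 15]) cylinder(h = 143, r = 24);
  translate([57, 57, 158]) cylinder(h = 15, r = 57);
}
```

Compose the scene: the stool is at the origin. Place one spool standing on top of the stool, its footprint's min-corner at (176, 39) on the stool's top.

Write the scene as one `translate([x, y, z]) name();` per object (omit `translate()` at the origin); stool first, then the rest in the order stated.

stool();
translate([176, 39, 397]) spool();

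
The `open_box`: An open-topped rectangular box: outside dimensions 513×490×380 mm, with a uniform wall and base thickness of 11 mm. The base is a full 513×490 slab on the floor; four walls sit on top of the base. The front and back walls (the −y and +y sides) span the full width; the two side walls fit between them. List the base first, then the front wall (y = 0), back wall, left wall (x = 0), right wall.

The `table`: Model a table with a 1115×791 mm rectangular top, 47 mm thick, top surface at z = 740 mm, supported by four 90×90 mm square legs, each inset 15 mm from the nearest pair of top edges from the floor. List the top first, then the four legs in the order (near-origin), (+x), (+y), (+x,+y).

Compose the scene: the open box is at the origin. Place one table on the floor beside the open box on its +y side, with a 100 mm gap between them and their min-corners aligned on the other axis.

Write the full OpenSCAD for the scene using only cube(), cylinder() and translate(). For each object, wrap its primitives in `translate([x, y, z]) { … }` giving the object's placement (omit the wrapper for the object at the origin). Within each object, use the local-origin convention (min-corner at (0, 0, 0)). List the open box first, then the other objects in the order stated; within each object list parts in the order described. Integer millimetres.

cube([513, 490, 11]);
translate([0, 0, 11]) cube([513, 11, 369]);
translate([0, 479, 11]) cube([513, 11, 369]);
translate([0, 11, 11]) cube([11, 468, 369]);
translate([502, 11, 11]) cube([11, 468, 369]);
translate([0, 590, 0]) {
  translate([0, 0, 693]) cube([1115, 791, 47]);
  translate([15, 15, 0]) cube([90, 90, 693]);
  translate([1010, 15, 0]) cube([90, 90, 693]);
  translate([15, 686, 0]) cube([90, 90, 693]);
  translate([1010, 686, 0]) cube([90, 90, 693]);
}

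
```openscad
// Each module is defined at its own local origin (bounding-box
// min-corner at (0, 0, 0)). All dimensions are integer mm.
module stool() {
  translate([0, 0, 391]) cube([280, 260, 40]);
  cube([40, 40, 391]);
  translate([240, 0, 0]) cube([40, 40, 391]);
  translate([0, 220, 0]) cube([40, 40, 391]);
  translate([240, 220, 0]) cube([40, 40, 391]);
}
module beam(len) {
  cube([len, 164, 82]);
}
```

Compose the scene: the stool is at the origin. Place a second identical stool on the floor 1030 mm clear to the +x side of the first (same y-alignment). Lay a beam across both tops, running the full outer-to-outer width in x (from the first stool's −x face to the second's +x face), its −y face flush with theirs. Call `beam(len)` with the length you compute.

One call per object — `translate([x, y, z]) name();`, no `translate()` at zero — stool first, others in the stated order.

stool();
translate([1310, 0, 0]) stool();
translate([0, 0, 431]) beam(1590);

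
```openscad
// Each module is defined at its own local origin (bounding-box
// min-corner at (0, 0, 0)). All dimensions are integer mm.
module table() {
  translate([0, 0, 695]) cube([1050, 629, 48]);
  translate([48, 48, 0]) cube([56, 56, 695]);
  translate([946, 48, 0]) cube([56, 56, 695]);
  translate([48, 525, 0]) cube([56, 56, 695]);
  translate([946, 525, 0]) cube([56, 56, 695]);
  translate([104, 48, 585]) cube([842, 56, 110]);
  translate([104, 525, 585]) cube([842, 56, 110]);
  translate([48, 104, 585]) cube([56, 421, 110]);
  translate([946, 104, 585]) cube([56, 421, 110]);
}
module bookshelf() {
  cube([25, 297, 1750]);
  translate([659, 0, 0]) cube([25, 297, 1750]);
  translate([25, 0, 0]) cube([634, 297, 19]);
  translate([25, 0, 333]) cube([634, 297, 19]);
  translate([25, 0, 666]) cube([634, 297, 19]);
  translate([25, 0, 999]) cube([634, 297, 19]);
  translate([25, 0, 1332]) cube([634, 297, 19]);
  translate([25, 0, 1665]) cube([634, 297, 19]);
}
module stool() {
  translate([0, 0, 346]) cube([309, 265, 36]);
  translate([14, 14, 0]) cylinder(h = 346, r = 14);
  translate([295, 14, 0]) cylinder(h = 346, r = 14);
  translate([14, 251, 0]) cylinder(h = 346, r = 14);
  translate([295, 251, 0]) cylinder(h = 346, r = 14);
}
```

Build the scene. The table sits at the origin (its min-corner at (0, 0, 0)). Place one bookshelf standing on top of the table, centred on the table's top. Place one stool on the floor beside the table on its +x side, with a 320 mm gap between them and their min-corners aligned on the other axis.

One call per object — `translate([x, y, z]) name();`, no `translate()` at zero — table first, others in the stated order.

table();
translate([183, 166, 743]) bookshelf();
translate([1370, 0, 0]) stool();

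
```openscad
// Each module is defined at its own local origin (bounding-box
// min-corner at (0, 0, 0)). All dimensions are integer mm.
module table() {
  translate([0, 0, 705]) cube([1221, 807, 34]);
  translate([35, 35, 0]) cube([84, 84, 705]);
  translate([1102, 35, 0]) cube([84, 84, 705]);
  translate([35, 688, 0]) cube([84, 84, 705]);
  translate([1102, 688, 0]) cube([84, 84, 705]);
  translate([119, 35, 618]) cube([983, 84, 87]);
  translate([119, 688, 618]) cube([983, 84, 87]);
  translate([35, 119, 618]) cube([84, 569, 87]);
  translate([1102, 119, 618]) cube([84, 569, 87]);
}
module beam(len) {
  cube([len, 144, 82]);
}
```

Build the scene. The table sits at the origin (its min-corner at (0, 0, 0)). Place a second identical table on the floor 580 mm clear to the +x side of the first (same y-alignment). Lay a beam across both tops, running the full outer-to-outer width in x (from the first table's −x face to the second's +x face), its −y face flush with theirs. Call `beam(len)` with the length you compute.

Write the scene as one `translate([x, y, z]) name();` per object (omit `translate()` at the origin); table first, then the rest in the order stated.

table();
translate([1801, 0, 0]) table();
translate([0, 0, 739]) beam(3022);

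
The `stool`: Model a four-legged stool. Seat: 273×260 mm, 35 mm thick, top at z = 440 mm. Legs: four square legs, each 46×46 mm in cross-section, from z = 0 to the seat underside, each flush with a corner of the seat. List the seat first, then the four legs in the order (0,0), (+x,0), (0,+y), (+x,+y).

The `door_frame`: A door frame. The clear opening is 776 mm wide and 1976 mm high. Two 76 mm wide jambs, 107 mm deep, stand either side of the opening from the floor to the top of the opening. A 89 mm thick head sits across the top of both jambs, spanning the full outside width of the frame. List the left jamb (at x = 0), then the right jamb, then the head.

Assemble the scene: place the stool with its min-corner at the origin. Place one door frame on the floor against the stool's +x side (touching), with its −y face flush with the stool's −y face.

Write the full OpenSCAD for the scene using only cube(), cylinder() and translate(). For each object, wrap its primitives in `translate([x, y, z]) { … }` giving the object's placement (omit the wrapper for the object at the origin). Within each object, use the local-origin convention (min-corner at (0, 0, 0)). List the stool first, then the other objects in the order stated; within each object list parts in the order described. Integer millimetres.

translate([0, 0, 405]) cube([273, 260, 35]);
cube([46, 46, 405]);
translate([227, 0, 0]) cube([46, 46, 405]);
translate([0, 214, 0]) cube([46, 46, 405]);
translate([227, 214, 0]) cube([46, 46, 405]);
translate([273, 0, 0]) {
  cube([76, 107, 1976]);
  translate([852, 0, 0]) cube([76, 107, 1976]);
  translate([0, 0, 1976]) cube([928, 107, 89]);
}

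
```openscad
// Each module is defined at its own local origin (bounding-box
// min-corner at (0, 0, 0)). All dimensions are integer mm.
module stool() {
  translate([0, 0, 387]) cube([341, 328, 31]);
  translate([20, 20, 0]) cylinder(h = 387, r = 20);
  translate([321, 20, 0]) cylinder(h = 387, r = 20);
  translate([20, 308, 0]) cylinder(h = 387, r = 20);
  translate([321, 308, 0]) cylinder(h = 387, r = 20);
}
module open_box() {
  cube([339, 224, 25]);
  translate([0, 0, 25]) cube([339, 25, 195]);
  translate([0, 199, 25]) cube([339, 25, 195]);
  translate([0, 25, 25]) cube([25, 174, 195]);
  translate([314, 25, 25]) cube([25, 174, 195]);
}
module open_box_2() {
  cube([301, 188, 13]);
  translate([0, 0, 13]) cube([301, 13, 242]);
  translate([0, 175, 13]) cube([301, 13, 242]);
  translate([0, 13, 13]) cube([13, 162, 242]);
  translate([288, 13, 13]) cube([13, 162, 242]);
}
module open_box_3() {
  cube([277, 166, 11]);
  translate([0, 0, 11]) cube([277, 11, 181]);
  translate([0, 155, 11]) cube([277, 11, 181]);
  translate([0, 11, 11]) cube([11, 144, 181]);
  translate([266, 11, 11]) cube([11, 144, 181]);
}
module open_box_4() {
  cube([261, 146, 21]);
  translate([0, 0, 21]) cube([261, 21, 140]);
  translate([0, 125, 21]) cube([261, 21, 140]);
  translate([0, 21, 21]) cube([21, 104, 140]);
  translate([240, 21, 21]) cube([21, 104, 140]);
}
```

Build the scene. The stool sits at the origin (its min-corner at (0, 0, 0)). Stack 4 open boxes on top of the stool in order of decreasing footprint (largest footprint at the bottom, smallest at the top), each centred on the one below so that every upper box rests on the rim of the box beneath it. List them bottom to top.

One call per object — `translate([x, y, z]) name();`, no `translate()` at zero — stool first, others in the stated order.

stool();
translate([1, 52, 418]) open_box();
translate([20, 70, 638]) open_box_2();
translate([32, 81, 893]) open_box_3();
translate([40, 91, 1085]) open_box_4();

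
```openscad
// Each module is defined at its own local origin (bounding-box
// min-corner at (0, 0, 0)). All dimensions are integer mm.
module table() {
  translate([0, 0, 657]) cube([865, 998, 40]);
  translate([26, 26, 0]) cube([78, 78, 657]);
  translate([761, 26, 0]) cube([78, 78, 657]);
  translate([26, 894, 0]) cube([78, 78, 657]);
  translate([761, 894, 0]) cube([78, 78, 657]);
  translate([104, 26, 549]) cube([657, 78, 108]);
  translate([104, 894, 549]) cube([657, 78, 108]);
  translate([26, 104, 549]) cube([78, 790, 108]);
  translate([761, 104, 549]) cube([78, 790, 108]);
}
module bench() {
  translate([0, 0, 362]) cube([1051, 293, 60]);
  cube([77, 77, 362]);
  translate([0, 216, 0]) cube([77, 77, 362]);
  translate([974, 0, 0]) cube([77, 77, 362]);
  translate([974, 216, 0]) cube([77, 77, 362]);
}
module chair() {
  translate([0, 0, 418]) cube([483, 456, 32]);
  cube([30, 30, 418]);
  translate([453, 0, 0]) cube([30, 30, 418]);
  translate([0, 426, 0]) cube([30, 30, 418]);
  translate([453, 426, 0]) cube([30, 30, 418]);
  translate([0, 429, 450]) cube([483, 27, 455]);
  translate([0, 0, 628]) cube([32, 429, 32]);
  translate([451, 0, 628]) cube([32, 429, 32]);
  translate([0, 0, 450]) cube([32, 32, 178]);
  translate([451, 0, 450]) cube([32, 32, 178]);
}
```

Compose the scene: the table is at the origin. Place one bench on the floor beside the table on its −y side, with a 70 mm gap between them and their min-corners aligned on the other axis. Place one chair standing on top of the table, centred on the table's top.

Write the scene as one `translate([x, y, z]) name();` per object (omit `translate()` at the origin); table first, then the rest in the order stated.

table();
translate([0, -363, 0]) bench();
translate([191, 271, 697]) chair();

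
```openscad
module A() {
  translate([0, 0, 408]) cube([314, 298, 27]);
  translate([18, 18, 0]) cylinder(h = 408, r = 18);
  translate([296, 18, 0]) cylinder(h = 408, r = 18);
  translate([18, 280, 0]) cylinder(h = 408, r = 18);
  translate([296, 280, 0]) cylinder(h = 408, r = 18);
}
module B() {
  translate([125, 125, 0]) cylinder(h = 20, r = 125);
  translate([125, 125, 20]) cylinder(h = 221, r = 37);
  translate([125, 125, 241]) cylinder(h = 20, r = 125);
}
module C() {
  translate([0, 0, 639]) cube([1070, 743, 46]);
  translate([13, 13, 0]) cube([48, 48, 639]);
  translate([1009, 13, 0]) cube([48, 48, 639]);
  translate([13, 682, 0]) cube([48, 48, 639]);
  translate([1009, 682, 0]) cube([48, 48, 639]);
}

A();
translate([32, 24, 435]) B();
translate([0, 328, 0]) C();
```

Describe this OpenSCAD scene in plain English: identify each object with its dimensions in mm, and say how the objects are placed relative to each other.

A is a four-legged stool. The seat is a 314×298×27 mm slab whose top surface is at z = 435 mm; four round legs, each 36 mm in diameter, run from the floor (z = 0) to the underside of the seat, each leg's axis is inset half a diameter from the nearest pair of seat edges (so the leg's bounding box is flush with the corner).

B is a spool: two coaxial disc flanges of radius 125 mm and thickness 20 mm, joined by a core cylinder of radius 37 mm and height 221 mm. The lower flange rests on z = 0 and the three cylinders share a vertical axis.

C is a rectangular dining table. The top is 1070×743×46 mm with its upper surface at z = 685 mm. It stands on four 48×48 mm square legs, each inset 13 mm from the nearest pair of top edges, running from the floor to the underside of the top.

The spool is on top of the stool, centred. The table is on the floor beside the stool on its +y side.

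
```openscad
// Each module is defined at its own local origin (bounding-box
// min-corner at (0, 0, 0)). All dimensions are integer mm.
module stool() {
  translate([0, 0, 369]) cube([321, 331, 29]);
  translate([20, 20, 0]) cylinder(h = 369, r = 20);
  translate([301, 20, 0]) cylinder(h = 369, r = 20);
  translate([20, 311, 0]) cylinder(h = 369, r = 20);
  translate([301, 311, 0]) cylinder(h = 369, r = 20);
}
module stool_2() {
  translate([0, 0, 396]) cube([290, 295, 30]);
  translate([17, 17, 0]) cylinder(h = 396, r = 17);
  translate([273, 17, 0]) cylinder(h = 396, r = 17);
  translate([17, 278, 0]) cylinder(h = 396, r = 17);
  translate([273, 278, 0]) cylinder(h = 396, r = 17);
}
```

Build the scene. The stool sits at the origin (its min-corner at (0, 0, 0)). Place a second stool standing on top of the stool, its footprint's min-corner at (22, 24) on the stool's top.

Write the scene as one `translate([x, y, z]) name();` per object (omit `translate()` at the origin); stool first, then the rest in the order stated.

stool();
translate([22, 24, 398]) stool_2();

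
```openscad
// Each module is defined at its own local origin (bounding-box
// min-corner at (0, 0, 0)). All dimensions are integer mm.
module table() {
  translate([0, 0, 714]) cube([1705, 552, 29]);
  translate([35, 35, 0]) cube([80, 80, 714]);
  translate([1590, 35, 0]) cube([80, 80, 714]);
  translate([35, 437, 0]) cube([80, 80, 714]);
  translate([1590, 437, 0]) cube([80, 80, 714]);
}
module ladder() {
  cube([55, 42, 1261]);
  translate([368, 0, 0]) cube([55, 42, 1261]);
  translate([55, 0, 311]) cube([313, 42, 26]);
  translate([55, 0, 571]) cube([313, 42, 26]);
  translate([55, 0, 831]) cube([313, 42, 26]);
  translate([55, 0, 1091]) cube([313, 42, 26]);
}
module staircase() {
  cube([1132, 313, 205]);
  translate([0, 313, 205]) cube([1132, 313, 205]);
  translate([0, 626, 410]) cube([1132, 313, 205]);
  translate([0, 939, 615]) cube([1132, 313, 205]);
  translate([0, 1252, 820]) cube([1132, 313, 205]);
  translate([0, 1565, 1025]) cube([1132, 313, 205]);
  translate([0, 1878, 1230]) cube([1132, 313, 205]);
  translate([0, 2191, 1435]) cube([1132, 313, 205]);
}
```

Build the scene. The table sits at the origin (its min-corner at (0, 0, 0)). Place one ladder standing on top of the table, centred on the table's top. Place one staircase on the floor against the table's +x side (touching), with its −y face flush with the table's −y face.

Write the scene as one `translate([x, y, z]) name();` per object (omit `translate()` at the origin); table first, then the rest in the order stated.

table();
translate([641, 255, 743]) ladder();
translate([1705, 0, 0]) staircase();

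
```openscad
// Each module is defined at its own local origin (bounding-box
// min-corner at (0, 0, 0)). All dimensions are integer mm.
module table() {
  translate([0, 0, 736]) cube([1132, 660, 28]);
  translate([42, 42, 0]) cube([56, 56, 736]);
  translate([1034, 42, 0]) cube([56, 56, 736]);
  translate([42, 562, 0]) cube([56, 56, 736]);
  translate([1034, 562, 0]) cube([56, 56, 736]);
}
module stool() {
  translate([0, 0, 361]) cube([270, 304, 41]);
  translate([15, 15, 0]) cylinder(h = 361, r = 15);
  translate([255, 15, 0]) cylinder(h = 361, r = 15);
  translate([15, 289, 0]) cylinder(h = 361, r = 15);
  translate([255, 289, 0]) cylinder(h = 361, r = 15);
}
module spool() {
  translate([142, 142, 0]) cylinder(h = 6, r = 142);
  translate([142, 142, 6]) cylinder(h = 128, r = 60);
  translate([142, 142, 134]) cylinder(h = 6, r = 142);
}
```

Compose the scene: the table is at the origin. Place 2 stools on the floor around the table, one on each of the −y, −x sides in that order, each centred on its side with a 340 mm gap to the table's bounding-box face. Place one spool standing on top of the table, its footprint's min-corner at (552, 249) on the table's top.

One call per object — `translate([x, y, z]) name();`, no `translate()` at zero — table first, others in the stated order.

table();
translate([431, -644, 0]) stool();
translate([-610, 178, 0]) stool();
translate([552, 249, 764]) spool();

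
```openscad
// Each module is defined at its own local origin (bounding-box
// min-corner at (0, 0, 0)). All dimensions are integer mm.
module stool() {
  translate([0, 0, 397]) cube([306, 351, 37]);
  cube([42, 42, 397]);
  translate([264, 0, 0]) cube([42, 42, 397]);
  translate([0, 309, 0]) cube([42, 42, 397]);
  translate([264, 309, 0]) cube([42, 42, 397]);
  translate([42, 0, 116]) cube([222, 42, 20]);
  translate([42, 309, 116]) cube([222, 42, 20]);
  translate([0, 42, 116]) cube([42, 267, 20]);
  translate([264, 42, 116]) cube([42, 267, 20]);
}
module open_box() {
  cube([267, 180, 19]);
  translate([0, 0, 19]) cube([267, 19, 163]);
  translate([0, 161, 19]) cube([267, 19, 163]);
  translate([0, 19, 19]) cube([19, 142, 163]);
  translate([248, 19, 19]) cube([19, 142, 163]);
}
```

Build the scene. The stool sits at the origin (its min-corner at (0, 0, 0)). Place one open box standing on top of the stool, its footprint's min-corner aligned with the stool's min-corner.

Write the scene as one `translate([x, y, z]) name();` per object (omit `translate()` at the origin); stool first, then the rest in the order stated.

stool();
translate([0, 0, 434]) open_box();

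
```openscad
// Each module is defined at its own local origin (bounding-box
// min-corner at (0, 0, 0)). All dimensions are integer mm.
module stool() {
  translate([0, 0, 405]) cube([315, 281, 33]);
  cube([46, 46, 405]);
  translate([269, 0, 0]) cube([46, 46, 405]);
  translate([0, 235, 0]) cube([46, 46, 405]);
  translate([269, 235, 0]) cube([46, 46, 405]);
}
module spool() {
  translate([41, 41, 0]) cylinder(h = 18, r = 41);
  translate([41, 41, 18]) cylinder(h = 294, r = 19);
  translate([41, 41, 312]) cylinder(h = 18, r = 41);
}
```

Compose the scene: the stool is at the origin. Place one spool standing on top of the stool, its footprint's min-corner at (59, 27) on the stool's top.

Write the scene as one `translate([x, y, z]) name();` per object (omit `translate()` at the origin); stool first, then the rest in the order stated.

stool();
translate([59, 27, 438]) spool();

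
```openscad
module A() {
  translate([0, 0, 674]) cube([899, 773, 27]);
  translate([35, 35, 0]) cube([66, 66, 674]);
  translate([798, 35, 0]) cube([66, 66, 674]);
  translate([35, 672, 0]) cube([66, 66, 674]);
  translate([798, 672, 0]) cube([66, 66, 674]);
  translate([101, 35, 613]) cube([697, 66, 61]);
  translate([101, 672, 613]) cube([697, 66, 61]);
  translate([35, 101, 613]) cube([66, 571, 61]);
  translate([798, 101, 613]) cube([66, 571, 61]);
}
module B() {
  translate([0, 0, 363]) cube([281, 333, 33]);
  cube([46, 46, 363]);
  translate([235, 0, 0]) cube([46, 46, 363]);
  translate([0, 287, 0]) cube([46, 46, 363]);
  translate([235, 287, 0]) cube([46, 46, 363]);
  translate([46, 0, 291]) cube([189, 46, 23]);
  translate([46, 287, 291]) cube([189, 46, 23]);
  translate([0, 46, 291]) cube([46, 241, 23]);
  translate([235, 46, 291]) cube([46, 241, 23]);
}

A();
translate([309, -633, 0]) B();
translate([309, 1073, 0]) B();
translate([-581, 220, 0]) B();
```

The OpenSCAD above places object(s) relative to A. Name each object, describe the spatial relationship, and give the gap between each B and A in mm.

A is a table. B is a stool. Three stools sit around the table at the −y, +y, −x sides. The gap between each stool and the table is 300 mm.

Each stool's nearest face is 300 mm from the table's bounding box.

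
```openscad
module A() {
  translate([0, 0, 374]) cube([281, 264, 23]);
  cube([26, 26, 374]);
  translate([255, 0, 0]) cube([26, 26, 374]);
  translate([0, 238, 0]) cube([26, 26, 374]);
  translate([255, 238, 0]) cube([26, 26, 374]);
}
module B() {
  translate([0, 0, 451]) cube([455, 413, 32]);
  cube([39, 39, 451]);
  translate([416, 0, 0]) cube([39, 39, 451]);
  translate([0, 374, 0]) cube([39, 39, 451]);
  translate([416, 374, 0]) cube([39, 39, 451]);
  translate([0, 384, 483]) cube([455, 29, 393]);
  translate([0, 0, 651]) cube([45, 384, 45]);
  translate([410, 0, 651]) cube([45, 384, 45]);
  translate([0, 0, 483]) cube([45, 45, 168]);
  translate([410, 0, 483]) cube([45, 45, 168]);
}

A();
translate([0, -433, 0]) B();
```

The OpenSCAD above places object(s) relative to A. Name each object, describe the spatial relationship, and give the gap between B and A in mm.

The chair's nearest face is 20 mm from the stool's −y face.

A is a stool. B is a chair. The chair is on the floor beside the stool on its −y side. The gap between the chair and the stool is 20 mm.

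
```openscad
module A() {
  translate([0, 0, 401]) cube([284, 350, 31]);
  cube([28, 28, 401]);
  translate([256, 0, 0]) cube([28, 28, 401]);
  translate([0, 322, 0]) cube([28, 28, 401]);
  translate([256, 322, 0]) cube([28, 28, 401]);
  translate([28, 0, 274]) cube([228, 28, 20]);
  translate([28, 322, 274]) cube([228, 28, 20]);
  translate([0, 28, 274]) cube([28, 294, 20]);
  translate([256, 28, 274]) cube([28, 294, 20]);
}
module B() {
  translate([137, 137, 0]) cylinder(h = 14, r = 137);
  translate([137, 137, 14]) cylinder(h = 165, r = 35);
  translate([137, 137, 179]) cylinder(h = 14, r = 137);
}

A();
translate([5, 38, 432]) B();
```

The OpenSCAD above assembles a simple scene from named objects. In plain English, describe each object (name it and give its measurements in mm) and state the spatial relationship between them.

A is a four-legged stool. The seat is a 284×350×31 mm slab whose top surface is at z = 432 mm; four square legs, each 28×28 mm in cross-section, run from the floor (z = 0) to the underside of the seat, each flush with a corner of the seat. Four stretchers, 28 mm wide and 20 mm tall, connect adjacent legs with their undersides at z = 274 mm, each running between the inner faces of the legs it joins and aligned with the legs' outer faces on the other axis.

B is a spool: two coaxial disc flanges of radius 137 mm and thickness 14 mm, joined by a core cylinder of radius 35 mm and height 165 mm. The lower flange rests on z = 0 and the three cylinders share a vertical axis.

The spool is on top of the stool, centred.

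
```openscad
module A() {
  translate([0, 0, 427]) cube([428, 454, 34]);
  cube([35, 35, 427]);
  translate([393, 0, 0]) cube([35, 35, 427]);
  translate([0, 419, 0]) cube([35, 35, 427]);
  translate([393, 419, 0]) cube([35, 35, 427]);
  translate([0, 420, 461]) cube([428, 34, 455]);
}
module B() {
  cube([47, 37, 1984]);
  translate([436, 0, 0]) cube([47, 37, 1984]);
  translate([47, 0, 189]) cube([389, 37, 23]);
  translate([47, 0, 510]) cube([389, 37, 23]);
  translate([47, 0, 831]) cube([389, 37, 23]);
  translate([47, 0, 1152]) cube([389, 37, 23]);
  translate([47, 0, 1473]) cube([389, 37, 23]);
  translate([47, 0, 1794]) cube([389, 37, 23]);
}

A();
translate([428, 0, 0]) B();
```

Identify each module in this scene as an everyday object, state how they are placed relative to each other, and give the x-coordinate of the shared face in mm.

The chair's +x face and the ladder's −x face are both at x = 428 mm.

A is a chair. B is a ladder. The ladder is against the chair's +x side, with their −y faces flush. The x-coordinate of the shared face is 428 mm.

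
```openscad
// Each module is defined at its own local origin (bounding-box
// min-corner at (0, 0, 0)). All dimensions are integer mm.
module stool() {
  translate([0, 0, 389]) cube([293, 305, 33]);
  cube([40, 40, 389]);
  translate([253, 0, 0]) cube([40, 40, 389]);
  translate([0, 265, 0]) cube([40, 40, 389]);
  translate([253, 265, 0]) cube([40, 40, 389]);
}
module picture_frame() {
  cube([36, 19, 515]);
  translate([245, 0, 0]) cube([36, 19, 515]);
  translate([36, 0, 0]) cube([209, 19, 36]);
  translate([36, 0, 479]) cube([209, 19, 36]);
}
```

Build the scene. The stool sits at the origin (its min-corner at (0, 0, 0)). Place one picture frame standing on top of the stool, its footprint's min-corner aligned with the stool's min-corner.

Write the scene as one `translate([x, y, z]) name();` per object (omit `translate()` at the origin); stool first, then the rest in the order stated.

stool();
translate([0, 0, 422]) picture_frame();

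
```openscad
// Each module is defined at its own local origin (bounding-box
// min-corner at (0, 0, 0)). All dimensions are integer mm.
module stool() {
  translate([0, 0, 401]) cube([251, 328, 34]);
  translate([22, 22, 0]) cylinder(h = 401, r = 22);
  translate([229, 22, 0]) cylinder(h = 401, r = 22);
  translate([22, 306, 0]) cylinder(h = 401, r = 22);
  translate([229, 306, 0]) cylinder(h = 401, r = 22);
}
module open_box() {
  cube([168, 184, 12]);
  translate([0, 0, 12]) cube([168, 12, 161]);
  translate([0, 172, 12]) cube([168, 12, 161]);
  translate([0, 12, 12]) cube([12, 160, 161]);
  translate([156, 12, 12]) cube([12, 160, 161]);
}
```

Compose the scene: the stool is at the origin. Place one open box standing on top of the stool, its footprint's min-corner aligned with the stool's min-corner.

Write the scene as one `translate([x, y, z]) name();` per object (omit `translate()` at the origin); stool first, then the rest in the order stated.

stool();
translate([0, 0, 435]) open_box();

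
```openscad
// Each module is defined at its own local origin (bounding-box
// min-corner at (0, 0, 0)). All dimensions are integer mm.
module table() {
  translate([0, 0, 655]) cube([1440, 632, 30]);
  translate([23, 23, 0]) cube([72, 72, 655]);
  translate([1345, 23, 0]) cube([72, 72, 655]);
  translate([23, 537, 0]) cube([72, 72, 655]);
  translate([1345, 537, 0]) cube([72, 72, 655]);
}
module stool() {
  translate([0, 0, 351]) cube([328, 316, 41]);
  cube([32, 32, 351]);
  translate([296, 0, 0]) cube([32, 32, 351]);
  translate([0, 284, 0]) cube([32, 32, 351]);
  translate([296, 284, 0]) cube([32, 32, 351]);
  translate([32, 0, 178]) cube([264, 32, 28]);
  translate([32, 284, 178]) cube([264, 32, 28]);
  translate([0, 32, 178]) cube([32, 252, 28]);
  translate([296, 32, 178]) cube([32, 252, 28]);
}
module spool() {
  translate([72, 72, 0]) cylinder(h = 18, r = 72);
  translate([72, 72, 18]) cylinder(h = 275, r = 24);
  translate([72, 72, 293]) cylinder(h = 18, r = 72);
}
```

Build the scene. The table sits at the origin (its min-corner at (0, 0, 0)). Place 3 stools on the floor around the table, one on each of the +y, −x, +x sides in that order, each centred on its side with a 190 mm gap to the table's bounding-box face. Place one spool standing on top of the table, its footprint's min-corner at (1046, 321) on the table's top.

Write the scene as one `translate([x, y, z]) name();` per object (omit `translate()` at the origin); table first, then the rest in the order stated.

table();
translate([556, 822, 0]) stool();
translate([-518, 158, 0]) stool();
translate([1630, 158, 0]) stool();
translate([1046, 321, 685]) spool();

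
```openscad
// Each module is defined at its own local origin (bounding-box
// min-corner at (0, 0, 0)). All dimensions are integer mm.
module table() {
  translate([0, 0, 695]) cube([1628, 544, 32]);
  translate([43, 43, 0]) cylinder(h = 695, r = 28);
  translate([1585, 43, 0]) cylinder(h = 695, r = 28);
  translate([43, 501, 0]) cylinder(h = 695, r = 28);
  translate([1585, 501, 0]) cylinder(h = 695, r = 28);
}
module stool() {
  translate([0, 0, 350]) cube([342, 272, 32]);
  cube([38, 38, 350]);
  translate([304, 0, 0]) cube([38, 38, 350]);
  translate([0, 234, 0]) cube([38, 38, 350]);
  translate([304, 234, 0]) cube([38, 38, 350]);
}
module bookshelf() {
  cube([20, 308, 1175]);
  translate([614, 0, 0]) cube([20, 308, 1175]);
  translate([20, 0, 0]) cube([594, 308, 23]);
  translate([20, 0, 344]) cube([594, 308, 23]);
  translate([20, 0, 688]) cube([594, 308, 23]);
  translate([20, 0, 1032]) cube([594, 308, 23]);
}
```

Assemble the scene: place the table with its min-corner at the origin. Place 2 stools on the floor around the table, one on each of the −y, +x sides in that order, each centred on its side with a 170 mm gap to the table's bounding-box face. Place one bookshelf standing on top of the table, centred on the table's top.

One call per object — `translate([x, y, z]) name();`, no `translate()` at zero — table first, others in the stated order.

table();
translate([643, -442, 0]) stool();
translate([1798, 136, 0]) stool();
translate([497, 118, 727]) bookshelf();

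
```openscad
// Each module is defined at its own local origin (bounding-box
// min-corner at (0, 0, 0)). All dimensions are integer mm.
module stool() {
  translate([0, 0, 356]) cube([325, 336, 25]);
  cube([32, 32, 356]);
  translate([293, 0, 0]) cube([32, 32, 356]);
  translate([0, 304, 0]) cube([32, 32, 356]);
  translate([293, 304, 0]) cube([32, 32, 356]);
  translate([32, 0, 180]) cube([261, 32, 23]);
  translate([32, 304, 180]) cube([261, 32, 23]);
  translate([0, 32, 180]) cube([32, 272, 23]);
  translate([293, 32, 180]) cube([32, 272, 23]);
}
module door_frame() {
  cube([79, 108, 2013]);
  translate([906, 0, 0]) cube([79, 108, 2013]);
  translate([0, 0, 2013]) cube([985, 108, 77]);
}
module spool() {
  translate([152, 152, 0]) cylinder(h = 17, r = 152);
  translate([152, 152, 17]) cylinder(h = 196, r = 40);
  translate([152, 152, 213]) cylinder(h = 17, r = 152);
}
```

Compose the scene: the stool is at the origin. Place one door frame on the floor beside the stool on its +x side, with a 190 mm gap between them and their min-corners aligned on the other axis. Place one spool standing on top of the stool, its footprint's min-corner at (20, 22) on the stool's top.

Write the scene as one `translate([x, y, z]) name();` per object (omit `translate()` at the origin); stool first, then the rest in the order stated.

stool();
translate([515, 0, 0]) door_frame();
translate([20, 22, 381]) spool();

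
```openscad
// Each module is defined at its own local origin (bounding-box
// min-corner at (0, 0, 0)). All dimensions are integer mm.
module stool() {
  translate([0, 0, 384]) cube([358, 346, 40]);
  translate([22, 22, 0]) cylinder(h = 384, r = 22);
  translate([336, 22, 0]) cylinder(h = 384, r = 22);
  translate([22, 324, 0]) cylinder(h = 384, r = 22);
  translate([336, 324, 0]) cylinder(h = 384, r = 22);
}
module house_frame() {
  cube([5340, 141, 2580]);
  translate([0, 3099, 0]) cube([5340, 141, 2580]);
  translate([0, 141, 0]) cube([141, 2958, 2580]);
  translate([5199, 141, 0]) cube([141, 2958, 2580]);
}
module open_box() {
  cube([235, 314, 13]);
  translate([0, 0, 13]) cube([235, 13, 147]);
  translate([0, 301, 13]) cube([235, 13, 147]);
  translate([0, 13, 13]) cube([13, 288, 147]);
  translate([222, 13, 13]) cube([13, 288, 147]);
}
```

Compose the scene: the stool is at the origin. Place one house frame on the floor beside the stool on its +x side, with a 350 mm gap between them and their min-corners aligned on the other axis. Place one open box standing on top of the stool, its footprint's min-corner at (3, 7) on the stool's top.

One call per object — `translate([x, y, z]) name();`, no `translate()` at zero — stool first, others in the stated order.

stool();
translate([708, 0, 0]) house_frame();
translate([3, 7, 424]) open_box();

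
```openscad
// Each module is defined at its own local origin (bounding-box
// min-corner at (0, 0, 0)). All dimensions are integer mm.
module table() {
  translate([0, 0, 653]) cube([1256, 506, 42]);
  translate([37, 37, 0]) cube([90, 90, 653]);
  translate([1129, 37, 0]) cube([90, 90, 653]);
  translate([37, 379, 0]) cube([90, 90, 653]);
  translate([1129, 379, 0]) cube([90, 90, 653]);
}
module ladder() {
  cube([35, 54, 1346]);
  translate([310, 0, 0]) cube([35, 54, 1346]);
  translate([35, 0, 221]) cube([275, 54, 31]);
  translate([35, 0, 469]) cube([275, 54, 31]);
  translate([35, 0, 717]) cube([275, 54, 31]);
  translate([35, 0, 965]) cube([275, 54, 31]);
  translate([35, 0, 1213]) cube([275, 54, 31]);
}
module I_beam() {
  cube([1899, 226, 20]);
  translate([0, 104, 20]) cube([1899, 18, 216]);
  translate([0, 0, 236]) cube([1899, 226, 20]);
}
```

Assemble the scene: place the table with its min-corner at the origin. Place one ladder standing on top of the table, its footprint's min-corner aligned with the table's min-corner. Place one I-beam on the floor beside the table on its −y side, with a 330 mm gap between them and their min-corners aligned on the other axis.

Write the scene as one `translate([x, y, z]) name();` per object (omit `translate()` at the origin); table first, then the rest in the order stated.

table();
translate([0, 0, 695]) ladder();
translate([0, -556, 0]) I_beam();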